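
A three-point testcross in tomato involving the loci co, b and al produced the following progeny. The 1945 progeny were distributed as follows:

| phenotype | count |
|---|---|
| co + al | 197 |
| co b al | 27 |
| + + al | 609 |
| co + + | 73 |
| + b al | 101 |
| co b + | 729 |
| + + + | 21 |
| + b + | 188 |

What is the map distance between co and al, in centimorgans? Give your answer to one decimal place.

22.3 centimorgans

The two most frequent reciprocal classes, + + al and co b +, are the parental types, so the F1 was + + al / co b +.
The two rarest classes, + + + and co b al, are the double crossovers. Comparing them with the parentals, only the al allele has switched, so al is the middle locus and the order is b – al – co.
Crossovers in the al–co interval produce the single-crossover classes co + al and + b + (197 + 188 = 385) plus the double crossovers (48).
RF(al–co) = (385 + 48) / 1945 = 433/1945 = 0.2226 → 22.3 centimorgans.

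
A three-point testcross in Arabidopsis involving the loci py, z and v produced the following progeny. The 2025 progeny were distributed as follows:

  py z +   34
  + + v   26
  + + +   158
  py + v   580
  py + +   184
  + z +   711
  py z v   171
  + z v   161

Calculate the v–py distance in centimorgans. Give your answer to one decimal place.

The two most frequent reciprocal classes, py + v and + z +, are the parental types, so the F1 was py + v / + z +.
The two rarest classes, + + v and py z +, are the double crossovers. Comparing them with the parentals, only the py allele has switched, so py is the middle locus and the order is z – py – v.
Crossovers in the py–v interval produce the single-crossover classes py + + and + z v (184 + 161 = 345) plus the double crossovers (60).
RF(py–v) = (345 + 60) / 2025 = 405/2025 = 0.2000 → 20.0 centimorgans.

20.0 centimorgans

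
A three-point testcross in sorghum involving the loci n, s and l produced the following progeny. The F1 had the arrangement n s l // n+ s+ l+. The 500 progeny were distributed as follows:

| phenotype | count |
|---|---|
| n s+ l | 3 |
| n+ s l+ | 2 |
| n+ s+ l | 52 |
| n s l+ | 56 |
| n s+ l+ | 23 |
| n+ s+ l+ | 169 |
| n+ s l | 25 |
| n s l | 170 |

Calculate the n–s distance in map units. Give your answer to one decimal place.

The two rarest classes, n s+ l and n+ s l+, are the double crossovers. Comparing them with the parentals, only the s allele has switched, so s is the middle locus and the order is l – s – n.
Crossovers in the s–n interval produce the single-crossover classes n+ s l and n s+ l+ (25 + 23 = 48) plus the double crossovers (5).
RF(s–n) = (48 + 5) / 500 = 53/500 = 0.1060 → 10.6 map units.

10.6 map units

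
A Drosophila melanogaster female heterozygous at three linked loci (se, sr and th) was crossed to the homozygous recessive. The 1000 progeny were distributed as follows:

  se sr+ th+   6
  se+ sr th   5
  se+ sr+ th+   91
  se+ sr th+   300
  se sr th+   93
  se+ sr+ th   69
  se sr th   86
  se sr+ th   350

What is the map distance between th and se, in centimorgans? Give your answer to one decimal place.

The two most frequent reciprocal classes, se sr+ th and se+ sr th+, are the parental types, so the F1 was se sr+ th / se+ sr th+.
The two rarest classes, se sr+ th+ and se+ sr th, are the double crossovers. Comparing them with the parentals, only the th allele has switched, so th is the middle locus and the order is sr – th – se.
Crossovers in the th–se interval produce the single-crossover classes se+ sr+ th and se sr th+ (69 + 93 = 162) plus the double crossovers (11).
RF(th–se) = (162 + 11) / 1000 = 173/1000 = 0.1730 → 17.3 centimorgans.

17.3 centimorgans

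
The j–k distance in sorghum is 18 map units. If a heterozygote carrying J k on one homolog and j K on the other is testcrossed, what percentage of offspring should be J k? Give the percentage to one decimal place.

41.0%

A map distance of 18 map units corresponds to a recombination frequency of 0.180.
The F1 is J k / j K, so J k is a parental gamete class with expected frequency (1 − r)/2 = 0.820/2 = 0.4100.
That is 0.4100 = 41.0% of the progeny.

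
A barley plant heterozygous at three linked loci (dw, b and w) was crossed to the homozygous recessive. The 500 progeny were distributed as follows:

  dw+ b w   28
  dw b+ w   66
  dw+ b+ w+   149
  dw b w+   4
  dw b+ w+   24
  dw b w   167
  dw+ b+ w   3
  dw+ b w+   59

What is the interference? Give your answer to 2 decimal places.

0.55

The two most frequent reciprocal classes, dw b w and dw+ b+ w+, are the parental types, so the F1 was dw b w / dw+ b+ w+.
The two rarest classes, dw b w+ and dw+ b+ w, are the double crossovers. Comparing them with the parentals, only the w allele has switched, so w is the middle locus and the order is b – w – dw.
b–w: (125 + 7)/500 = 0.2640; w–dw: (52 + 7)/500 = 0.1180.
Expected DCO frequency = 0.2640 × 0.1180 ≈ 0.03115; observed = 7/500 ≈ 0.01400.
Coefficient of coincidence = 0.01400/0.03115 ≈ 0.45; interference = 1 − 0.45 = 0.55.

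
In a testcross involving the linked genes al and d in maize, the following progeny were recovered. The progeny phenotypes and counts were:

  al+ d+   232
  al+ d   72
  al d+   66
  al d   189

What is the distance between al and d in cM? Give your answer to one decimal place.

The two most frequent classes, al+ d+ (232) and al d (189), are the parental types, so the F1 was al+ d+ / al d.
The recombinant classes are al+ d and al d+: 72 + 66 = 138.
Recombination frequency = 138/559 = 0.2469 ≈ 24.7%, i.e. 24.7 cM.

24.7 cM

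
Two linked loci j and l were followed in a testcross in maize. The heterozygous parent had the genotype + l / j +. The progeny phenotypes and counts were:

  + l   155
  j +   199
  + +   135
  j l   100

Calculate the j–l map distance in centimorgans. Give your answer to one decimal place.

39.9 centimorgans

The recombinant classes are + + and j l: 135 + 100 = 235.
Recombination frequency = 235/589 = 0.3990 ≈ 39.9%, i.e. 39.9 centimorgans.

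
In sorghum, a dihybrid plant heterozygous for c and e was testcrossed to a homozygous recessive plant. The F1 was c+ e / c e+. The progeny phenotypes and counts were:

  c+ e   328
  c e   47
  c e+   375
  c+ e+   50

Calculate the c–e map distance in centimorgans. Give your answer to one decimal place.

12.1 centimorgans

The recombinant classes are c+ e+ and c e: 50 + 47 = 97.
Recombination frequency = 97/800 = 0.1212 ≈ 12.1%, i.e. 12.1 centimorgans.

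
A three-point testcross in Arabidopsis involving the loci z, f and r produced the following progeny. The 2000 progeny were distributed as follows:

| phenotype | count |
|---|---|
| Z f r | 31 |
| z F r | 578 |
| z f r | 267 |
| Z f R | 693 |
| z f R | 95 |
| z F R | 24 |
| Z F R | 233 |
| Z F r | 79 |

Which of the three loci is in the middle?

The two most frequent reciprocal classes, z F r and Z f R, are the parental types, so the F1 was z F r / Z f R.
The two rarest classes, z F R and Z f r, are the double crossovers. Comparing them with the parentals, only the r allele has switched, so r is the middle locus and the order is z – r – f.

r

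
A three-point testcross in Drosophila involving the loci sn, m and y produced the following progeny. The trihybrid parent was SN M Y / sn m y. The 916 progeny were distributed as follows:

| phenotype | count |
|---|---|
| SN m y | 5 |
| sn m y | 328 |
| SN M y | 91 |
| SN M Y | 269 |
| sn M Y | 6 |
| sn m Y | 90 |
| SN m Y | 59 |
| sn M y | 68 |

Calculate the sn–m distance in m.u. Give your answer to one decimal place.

15.1 m.u.

The two rarest classes, sn M Y and SN m y, are the double crossovers. Comparing them with the parentals, only the sn allele has switched, so sn is the middle locus and the order is m – sn – y.
Crossovers in the m–sn interval produce the single-crossover classes SN m Y and sn M y (59 + 68 = 127) plus the double crossovers (11).
RF(m–sn) = (127 + 11) / 916 = 138/916 = 0.1507 → 15.1 m.u.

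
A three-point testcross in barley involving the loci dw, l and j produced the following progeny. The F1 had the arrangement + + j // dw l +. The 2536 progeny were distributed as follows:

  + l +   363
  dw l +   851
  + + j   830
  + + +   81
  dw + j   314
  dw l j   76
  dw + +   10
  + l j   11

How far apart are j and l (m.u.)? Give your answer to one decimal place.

7.0 m.u.

The two rarest classes, + l j and dw + +, are the double crossovers. Comparing them with the parentals, only the l allele has switched, so l is the middle locus and the order is j – l – dw.
Crossovers in the j–l interval produce the single-crossover classes + + + and dw l j (81 + 76 = 157) plus the double crossovers (21).
RF(j–l) = (157 + 21) / 2536 = 178/2536 = 0.0702 → 7.0 m.u.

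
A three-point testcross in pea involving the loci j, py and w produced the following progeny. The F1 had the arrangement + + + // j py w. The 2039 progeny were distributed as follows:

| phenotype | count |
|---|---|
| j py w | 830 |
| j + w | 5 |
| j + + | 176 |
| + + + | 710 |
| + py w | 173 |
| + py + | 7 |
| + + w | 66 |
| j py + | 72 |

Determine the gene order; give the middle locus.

The two rarest classes, + py + and j + w, are the double crossovers. Comparing them with the parentals, only the py allele has switched, so py is the middle locus and the order is w – py – j.

py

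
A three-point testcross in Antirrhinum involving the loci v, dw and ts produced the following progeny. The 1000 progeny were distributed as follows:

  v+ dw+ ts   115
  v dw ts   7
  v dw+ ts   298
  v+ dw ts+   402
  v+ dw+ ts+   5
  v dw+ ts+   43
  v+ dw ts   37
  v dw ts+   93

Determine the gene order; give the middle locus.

The two most frequent reciprocal classes, v+ dw ts+ and v dw+ ts, are the parental types, so the F1 was v+ dw ts+ / v dw+ ts.
The two rarest classes, v+ dw+ ts+ and v dw ts, are the double crossovers. Comparing them with the parentals, only the dw allele has switched, so dw is the middle locus and the order is v – dw – ts.

dw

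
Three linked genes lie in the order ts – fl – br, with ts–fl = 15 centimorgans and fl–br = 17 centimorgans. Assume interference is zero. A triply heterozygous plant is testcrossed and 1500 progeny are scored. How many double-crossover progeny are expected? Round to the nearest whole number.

38

Map distances give recombination frequencies of 0.150 and 0.170 for the two intervals.
With no interference, expected double-crossover frequency = 0.150 × 0.170 = 0.02550.
Expected number = 0.02550 × 1500 = 38.25 ≈ 38.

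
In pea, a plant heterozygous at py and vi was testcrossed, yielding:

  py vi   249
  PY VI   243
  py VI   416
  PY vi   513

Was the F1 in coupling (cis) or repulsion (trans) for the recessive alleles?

The two most frequent classes are PY vi (513) and py VI (416); these are the parental (non-recombinant) types.
So the F1 carried PY vi on one chromosome and py VI on the other — the recessive alleles are on opposite chromosomes (trans / repulsion).

trans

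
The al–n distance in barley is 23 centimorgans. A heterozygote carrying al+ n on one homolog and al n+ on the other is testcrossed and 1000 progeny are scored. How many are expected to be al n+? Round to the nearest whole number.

A map distance of 23 centimorgans corresponds to a recombination frequency of 0.230.
The F1 is al+ n / al n+, so al n+ is a parental gamete class with expected frequency (1 − r)/2 = 0.770/2 = 0.3850.
Expected number = 0.3850 × 1000 = 385.00 ≈ 385.

385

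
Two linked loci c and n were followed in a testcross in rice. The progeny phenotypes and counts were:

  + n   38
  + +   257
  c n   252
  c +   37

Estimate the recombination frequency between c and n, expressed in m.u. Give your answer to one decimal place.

The two most frequent classes, + + (257) and c n (252), are the parental types, so the F1 was + + / c n.
The recombinant classes are + n and c +: 38 + 37 = 75.
Recombination frequency = 75/584 = 0.1284 ≈ 12.8%, i.e. 12.8 m.u.

12.8 m.u.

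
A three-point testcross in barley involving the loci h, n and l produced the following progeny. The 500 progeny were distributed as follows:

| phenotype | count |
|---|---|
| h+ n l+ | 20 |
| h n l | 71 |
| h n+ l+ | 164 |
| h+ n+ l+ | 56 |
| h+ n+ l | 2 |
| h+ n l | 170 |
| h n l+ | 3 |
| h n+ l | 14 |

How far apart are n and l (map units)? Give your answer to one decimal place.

The two most frequent reciprocal classes, h n+ l+ and h+ n l, are the parental types, so the F1 was h n+ l+ / h+ n l.
The two rarest classes, h n l+ and h+ n+ l, are the double crossovers. Comparing them with the parentals, only the n allele has switched, so n is the middle locus and the order is h – n – l.
Crossovers in the n–l interval produce the single-crossover classes h n+ l and h+ n l+ (14 + 20 = 34) plus the double crossovers (5).
RF(n–l) = (34 + 5) / 500 = 39/500 = 0.0780 → 7.8 map units.

7.8 map units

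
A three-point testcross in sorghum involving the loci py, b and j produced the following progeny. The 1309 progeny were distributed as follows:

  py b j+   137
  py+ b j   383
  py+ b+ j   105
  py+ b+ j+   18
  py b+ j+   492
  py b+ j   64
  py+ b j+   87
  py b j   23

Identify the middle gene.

py

The two most frequent reciprocal classes, py b+ j+ and py+ b j, are the parental types, so the F1 was py b+ j+ / py+ b j.
The two rarest classes, py+ b+ j+ and py b j, are the double crossovers. Comparing them with the parentals, only the py allele has switched, so py is the middle locus and the order is j – py – b.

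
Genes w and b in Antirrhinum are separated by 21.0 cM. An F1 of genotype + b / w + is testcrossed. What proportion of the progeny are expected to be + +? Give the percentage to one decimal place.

A map distance of 21.0 cM corresponds to a recombination frequency of 0.210.
The F1 is + b / w +, so + + is a recombinant gamete class with expected frequency r/2 = 0.210/2 = 0.1050.
That is 0.1050 = 10.5% of the progeny.

10.5%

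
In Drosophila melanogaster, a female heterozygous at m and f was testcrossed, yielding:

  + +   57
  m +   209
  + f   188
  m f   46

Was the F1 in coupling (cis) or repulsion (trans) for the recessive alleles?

trans

The two most frequent classes are + f (188) and m + (209); these are the parental (non-recombinant) types.
So the F1 carried + f on one chromosome and m + on the other — the recessive alleles are on opposite chromosomes (trans / repulsion).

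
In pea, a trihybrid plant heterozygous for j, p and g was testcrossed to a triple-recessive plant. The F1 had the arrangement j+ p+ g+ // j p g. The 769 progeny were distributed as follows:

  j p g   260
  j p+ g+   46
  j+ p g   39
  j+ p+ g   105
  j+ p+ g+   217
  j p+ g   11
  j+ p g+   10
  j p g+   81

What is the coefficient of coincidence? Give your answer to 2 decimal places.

The two rarest classes, j+ p g+ and j p+ g, are the double crossovers. Comparing them with the parentals, only the p allele has switched, so p is the middle locus and the order is j – p – g.
j–p: (85 + 21)/769 = 0.1378; p–g: (186 + 21)/769 = 0.2692.
Expected DCO frequency = 0.1378 × 0.2692 ≈ 0.03710; observed = 21/769 ≈ 0.02731.
Coefficient of coincidence = 0.02731/0.03710 ≈ 0.74.

0.74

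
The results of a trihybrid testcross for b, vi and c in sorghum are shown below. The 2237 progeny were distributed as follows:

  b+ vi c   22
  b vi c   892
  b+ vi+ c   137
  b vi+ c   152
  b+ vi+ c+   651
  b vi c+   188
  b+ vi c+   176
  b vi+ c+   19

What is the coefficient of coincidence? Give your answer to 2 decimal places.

The two most frequent reciprocal classes, b+ vi+ c+ and b vi c, are the parental types, so the F1 was b+ vi+ c+ / b vi c.
The two rarest classes, b vi+ c+ and b+ vi c, are the double crossovers. Comparing them with the parentals, only the b allele has switched, so b is the middle locus and the order is c – b – vi.
c–b: (325 + 41)/2237 = 0.1636; b–vi: (328 + 41)/2237 = 0.1650.
Expected DCO frequency = 0.1636 × 0.1650 ≈ 0.02699; observed = 41/2237 ≈ 0.01833.
Coefficient of coincidence = 0.01833/0.02699 ≈ 0.68.

0.68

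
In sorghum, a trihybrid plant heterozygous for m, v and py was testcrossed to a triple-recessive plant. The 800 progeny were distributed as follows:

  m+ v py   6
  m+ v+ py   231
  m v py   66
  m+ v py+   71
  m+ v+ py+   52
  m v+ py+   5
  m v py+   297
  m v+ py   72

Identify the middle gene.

The two most frequent reciprocal classes, m v py+ and m+ v+ py, are the parental types, so the F1 was m v py+ / m+ v+ py.
The two rarest classes, m v+ py+ and m+ v py, are the double crossovers. Comparing them with the parentals, only the v allele has switched, so v is the middle locus and the order is m – v – py.

v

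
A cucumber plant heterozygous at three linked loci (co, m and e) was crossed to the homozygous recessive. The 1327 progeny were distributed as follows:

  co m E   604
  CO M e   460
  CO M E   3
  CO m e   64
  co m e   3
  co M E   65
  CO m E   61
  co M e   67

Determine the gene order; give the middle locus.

The two most frequent reciprocal classes, co m E and CO M e, are the parental types, so the F1 was co m E / CO M e.
The two rarest classes, co m e and CO M E, are the double crossovers. Comparing them with the parentals, only the e allele has switched, so e is the middle locus and the order is m – e – co.

e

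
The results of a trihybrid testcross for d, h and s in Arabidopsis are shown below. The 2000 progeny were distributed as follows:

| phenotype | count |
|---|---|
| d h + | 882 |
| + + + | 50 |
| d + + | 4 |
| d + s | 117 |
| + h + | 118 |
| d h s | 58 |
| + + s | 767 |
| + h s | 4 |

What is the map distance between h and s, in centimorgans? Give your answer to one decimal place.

The two most frequent reciprocal classes, d h + and + + s, are the parental types, so the F1 was d h + / + + s.
The two rarest classes, d + + and + h s, are the double crossovers. Comparing them with the parentals, only the h allele has switched, so h is the middle locus and the order is d – h – s.
Crossovers in the h–s interval produce the single-crossover classes d h s and + + + (58 + 50 = 108) plus the double crossovers (8).
RF(h–s) = (108 + 8) / 2000 = 116/2000 = 0.0580 → 5.8 centimorgans.

5.8 centimorgans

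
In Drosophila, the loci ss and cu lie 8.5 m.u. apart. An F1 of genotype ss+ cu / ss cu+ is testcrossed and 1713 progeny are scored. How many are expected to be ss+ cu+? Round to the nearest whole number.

73

A map distance of 8.5 m.u. corresponds to a recombination frequency of 0.085.
The F1 is ss+ cu / ss cu+, so ss+ cu+ is a recombinant gamete class with expected frequency r/2 = 0.085/2 = 0.0425.
Expected number = 0.0425 × 1713 = 72.80 ≈ 73.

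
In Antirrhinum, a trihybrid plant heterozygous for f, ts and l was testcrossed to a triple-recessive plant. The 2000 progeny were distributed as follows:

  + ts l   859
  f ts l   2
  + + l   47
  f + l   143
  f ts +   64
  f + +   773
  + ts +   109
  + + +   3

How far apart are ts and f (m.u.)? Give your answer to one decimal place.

5.8 m.u.

The two most frequent reciprocal classes, f + + and + ts l, are the parental types, so the F1 was f + + / + ts l.
The two rarest classes, + + + and f ts l, are the double crossovers. Comparing them with the parentals, only the f allele has switched, so f is the middle locus and the order is ts – f – l.
Crossovers in the ts–f interval produce the single-crossover classes f ts + and + + l (64 + 47 = 111) plus the double crossovers (5).
RF(ts–f) = (111 + 5) / 2000 = 116/2000 = 0.0580 → 5.8 m.u.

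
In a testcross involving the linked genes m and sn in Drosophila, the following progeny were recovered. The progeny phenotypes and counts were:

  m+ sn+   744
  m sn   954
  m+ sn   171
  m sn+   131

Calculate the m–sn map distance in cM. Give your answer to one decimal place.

15.1 cM

The two most frequent classes, m+ sn+ (744) and m sn (954), are the parental types, so the F1 was m+ sn+ / m sn.
The recombinant classes are m+ sn and m sn+: 171 + 131 = 302.
Recombination frequency = 302/2000 = 0.1510 ≈ 15.1%, i.e. 15.1 cM.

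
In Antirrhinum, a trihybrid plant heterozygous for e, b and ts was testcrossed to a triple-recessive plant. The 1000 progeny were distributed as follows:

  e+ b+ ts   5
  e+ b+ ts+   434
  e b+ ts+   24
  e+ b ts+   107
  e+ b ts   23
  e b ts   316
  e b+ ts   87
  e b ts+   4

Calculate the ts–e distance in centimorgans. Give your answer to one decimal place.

The two most frequent reciprocal classes, e+ b+ ts+ and e b ts, are the parental types, so the F1 was e+ b+ ts+ / e b ts.
The two rarest classes, e+ b+ ts and e b ts+, are the double crossovers. Comparing them with the parentals, only the ts allele has switched, so ts is the middle locus and the order is b – ts – e.
Crossovers in the ts–e interval produce the single-crossover classes e b+ ts+ and e+ b ts (24 + 23 = 47) plus the double crossovers (9).
RF(ts–e) = (47 + 9) / 1000 = 56/1000 = 0.0560 → 5.6 centimorgans.

5.6 centimorgans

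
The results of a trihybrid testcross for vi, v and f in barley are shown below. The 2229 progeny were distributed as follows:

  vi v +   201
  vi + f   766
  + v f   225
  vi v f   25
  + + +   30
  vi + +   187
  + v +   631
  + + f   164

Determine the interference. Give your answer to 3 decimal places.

0.375

The two most frequent reciprocal classes, + v + and vi + f, are the parental types, so the F1 was + v + / vi + f.
The two rarest classes, + + + and vi v f, are the double crossovers. Comparing them with the parentals, only the v allele has switched, so v is the middle locus and the order is vi – v – f.
vi–v: (365 + 55)/2229 = 0.1884; v–f: (412 + 55)/2229 = 0.2095.
Expected DCO frequency = 0.1884 × 0.2095 ≈ 0.03947; observed = 55/2229 ≈ 0.02467.
Coefficient of coincidence = 0.02467/0.03947 ≈ 0.625; interference = 1 − 0.625 = 0.375.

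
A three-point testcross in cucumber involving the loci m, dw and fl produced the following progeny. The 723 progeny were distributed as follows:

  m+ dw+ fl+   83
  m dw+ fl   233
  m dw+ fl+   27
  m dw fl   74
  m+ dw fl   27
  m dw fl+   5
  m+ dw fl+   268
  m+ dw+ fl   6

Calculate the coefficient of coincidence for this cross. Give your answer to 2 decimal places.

The two most frequent reciprocal classes, m dw+ fl and m+ dw fl+, are the parental types, so the F1 was m dw+ fl / m+ dw fl+.
The two rarest classes, m+ dw+ fl and m dw fl+, are the double crossovers. Comparing them with the parentals, only the m allele has switched, so m is the middle locus and the order is fl – m – dw.
fl–m: (54 + 11)/723 = 0.0899; m–dw: (157 + 11)/723 = 0.2324.
Expected DCO frequency = 0.0899 × 0.2324 ≈ 0.02089; observed = 11/723 ≈ 0.01521.
Coefficient of coincidence = 0.01521/0.02089 ≈ 0.73.

0.73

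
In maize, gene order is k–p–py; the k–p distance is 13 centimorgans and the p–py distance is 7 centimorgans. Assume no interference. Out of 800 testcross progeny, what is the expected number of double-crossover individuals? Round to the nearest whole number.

7

Map distances give recombination frequencies of 0.130 and 0.070 for the two intervals.
With no interference, expected double-crossover frequency = 0.130 × 0.070 = 0.00910.
Expected number = 0.00910 × 800 = 7.28 ≈ 7.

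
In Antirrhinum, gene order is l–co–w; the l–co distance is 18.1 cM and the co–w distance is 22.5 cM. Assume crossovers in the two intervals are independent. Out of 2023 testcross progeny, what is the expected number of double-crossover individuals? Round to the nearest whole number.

Map distances give recombination frequencies of 0.181 and 0.225 for the two intervals.
With no interference, expected double-crossover frequency = 0.181 × 0.225 = 0.04073.
Expected number = 0.04073 × 2023 = 82.39 ≈ 82.

82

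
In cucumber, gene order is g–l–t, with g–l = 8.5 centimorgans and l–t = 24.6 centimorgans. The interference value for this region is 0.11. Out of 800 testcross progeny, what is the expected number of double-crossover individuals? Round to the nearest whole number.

15

Map distances give recombination frequencies of 0.085 and 0.246 for the two intervals.
With interference 0.11 (so coincidence = 0.89), expected double-crossover frequency = 0.085 × 0.246 × 0.89 = 0.01861.
Expected number = 0.01861 × 800 = 14.89 ≈ 15.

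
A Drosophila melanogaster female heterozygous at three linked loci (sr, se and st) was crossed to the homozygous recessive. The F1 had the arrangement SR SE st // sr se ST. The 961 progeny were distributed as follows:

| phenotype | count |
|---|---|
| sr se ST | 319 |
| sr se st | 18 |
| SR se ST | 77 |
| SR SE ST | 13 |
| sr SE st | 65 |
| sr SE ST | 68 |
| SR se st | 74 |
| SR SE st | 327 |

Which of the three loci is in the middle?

st

The two rarest classes, SR SE ST and sr se st, are the double crossovers. Comparing them with the parentals, only the st allele has switched, so st is the middle locus and the order is sr – st – se.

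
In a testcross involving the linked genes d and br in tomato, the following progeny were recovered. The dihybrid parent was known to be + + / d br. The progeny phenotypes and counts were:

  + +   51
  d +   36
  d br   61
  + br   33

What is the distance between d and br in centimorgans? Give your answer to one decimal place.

The recombinant classes are + br and d +: 33 + 36 = 69.
Recombination frequency = 69/181 = 0.3812 ≈ 38.1%, i.e. 38.1 centimorgans.

38.1 centimorgans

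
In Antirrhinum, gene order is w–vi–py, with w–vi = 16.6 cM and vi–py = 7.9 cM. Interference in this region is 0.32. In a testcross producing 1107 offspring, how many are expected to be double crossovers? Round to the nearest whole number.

10

Map distances give recombination frequencies of 0.166 and 0.079 for the two intervals.
With interference 0.32 (so coincidence = 0.68), expected double-crossover frequency = 0.166 × 0.079 × 0.68 = 0.00892.
Expected number = 0.00892 × 1107 = 9.87 ≈ 10.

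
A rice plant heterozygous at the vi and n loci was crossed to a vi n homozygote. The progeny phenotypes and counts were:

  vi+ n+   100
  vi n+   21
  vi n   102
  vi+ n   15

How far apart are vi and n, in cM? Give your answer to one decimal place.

The two most frequent classes, vi+ n+ (100) and vi n (102), are the parental types, so the F1 was vi+ n+ / vi n.
The recombinant classes are vi+ n and vi n+: 15 + 21 = 36.
Recombination frequency = 36/238 = 0.1513 ≈ 15.1%, i.e. 15.1 cM.

15.1 cM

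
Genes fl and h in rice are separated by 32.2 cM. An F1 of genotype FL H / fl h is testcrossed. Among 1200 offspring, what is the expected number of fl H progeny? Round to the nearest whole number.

A map distance of 32.2 cM corresponds to a recombination frequency of 0.322.
The F1 is FL H / fl h, so fl H is a recombinant gamete class with expected frequency r/2 = 0.322/2 = 0.1610.
Expected number = 0.1610 × 1200 = 193.20 ≈ 193.

193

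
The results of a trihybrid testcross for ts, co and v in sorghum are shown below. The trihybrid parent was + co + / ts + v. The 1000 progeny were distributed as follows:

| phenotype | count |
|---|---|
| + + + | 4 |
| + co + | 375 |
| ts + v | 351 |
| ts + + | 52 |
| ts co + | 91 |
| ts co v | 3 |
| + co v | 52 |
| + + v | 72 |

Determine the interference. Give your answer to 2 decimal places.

0.63

The two rarest classes, + + + and ts co v, are the double crossovers. Comparing them with the parentals, only the co allele has switched, so co is the middle locus and the order is ts – co – v.
ts–co: (163 + 7)/1000 = 0.1700; co–v: (104 + 7)/1000 = 0.1110.
Expected DCO frequency = 0.1700 × 0.1110 ≈ 0.01887; observed = 7/1000 ≈ 0.00700.
Coefficient of coincidence = 0.00700/0.01887 ≈ 0.37; interference = 1 − 0.37 = 0.63.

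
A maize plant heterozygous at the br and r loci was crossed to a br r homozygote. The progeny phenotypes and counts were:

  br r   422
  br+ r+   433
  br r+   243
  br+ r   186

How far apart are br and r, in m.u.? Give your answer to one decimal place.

The two most frequent classes, br+ r+ (433) and br r (422), are the parental types, so the F1 was br+ r+ / br r.
The recombinant classes are br+ r and br r+: 186 + 243 = 429.
Recombination frequency = 429/1284 = 0.3341 ≈ 33.4%, i.e. 33.4 m.u.

33.4 m.u.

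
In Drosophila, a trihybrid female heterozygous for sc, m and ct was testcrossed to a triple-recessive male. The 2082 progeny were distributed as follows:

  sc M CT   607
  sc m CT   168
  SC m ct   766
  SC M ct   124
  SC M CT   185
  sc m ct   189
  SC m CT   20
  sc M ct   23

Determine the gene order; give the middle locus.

ct

The two most frequent reciprocal classes, SC m ct and sc M CT, are the parental types, so the F1 was SC m ct / sc M CT.
The two rarest classes, SC m CT and sc M ct, are the double crossovers. Comparing them with the parentals, only the ct allele has switched, so ct is the middle locus and the order is sc – ct – m.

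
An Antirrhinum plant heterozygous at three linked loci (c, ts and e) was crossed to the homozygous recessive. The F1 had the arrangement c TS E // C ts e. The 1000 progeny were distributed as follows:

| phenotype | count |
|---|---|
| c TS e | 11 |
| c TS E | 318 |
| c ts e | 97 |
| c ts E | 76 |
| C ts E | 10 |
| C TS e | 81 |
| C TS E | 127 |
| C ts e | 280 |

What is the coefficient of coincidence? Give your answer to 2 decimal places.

0.48

The two rarest classes, c TS e and C ts E, are the double crossovers. Comparing them with the parentals, only the e allele has switched, so e is the middle locus and the order is c – e – ts.
c–e: (224 + 21)/1000 = 0.2450; e–ts: (157 + 21)/1000 = 0.1780.
Expected DCO frequency = 0.2450 × 0.1780 ≈ 0.04361; observed = 21/1000 ≈ 0.02100.
Coefficient of coincidence = 0.02100/0.04361 ≈ 0.48.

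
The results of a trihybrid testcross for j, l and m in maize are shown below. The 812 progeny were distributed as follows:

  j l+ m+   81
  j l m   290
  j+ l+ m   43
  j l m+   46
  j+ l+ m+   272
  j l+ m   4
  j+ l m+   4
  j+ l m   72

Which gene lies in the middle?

The two most frequent reciprocal classes, j+ l+ m+ and j l m, are the parental types, so the F1 was j+ l+ m+ / j l m.
The two rarest classes, j+ l m+ and j l+ m, are the double crossovers. Comparing them with the parentals, only the l allele has switched, so l is the middle locus and the order is j – l – m.

l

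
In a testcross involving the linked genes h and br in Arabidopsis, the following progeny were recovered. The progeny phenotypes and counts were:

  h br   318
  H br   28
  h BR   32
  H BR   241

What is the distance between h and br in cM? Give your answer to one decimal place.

The two most frequent classes, H BR (241) and h br (318), are the parental types, so the F1 was H BR / h br.
The recombinant classes are H br and h BR: 28 + 32 = 60.
Recombination frequency = 60/619 = 0.0969 ≈ 9.7%, i.e. 9.7 cM.

9.7 cM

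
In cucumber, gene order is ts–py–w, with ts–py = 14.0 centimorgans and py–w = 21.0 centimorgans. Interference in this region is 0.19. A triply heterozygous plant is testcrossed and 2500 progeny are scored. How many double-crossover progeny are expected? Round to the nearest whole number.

60

Map distances give recombination frequencies of 0.140 and 0.210 for the two intervals.
With interference 0.19 (so coincidence = 0.81), expected double-crossover frequency = 0.140 × 0.210 × 0.81 = 0.02381.
Expected number = 0.02381 × 2500 = 59.54 ≈ 60.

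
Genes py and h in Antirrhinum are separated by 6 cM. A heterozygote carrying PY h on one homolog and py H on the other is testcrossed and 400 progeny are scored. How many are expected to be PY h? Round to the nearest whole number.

188

A map distance of 6 cM corresponds to a recombination frequency of 0.060.
The F1 is PY h / py H, so PY h is a parental gamete class with expected frequency (1 − r)/2 = 0.940/2 = 0.4700.
Expected number = 0.4700 × 400 = 188.00 ≈ 188.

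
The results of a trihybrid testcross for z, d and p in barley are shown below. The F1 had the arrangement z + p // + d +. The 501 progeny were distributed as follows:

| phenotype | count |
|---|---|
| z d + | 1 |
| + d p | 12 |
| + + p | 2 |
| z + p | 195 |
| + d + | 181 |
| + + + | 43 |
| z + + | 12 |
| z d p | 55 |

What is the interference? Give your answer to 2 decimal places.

The two rarest classes, + + p and z d +, are the double crossovers. Comparing them with the parentals, only the z allele has switched, so z is the middle locus and the order is p – z – d.
p–z: (24 + 3)/501 = 0.0539; z–d: (98 + 3)/501 = 0.2016.
Expected DCO frequency = 0.0539 × 0.2016 ≈ 0.01087; observed = 3/501 ≈ 0.00599.
Coefficient of coincidence = 0.00599/0.01087 ≈ 0.55; interference = 1 − 0.55 = 0.45.

0.45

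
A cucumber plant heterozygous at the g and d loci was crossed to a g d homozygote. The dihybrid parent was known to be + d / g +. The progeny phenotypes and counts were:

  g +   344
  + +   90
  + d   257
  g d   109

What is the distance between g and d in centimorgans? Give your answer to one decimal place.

The recombinant classes are + + and g d: 90 + 109 = 199.
Recombination frequency = 199/800 = 0.2487 ≈ 24.9%, i.e. 24.9 centimorgans.

24.9 centimorgans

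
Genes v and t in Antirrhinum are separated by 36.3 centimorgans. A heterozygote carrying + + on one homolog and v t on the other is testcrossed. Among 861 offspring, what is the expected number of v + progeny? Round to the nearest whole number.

A map distance of 36.3 centimorgans corresponds to a recombination frequency of 0.363.
The F1 is + + / v t, so v + is a recombinant gamete class with expected frequency r/2 = 0.363/2 = 0.1815.
Expected number = 0.1815 × 861 = 156.27 ≈ 156.

156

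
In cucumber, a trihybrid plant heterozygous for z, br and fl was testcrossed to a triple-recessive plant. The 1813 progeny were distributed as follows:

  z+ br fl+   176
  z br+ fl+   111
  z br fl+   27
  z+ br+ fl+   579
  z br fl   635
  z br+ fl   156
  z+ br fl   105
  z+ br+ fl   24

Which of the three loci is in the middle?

fl

The two most frequent reciprocal classes, z br fl and z+ br+ fl+, are the parental types, so the F1 was z br fl / z+ br+ fl+.
The two rarest classes, z br fl+ and z+ br+ fl, are the double crossovers. Comparing them with the parentals, only the fl allele has switched, so fl is the middle locus and the order is z – fl – br.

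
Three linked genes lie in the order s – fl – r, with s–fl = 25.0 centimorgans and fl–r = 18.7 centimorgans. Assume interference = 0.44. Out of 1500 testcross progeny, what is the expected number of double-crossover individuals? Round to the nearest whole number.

39

Map distances give recombination frequencies of 0.250 and 0.187 for the two intervals.
With interference 0.44 (so coincidence = 0.56), expected double-crossover frequency = 0.250 × 0.187 × 0.56 = 0.02618.
Expected number = 0.02618 × 1500 = 39.27 ≈ 39.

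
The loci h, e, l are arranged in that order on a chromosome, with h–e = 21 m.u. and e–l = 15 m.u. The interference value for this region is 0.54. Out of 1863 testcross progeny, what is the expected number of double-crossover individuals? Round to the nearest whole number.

27

Map distances give recombination frequencies of 0.210 and 0.150 for the two intervals.
With interference 0.54 (so coincidence = 0.46), expected double-crossover frequency = 0.210 × 0.150 × 0.46 = 0.01449.
Expected number = 0.01449 × 1863 = 26.99 ≈ 27.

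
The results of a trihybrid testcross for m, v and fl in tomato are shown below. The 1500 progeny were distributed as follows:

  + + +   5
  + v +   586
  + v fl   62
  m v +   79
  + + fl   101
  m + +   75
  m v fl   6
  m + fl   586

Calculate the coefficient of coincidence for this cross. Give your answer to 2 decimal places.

0.58

The two most frequent reciprocal classes, m + fl and + v +, are the parental types, so the F1 was m + fl / + v +.
The two rarest classes, m v fl and + + +, are the double crossovers. Comparing them with the parentals, only the v allele has switched, so v is the middle locus and the order is fl – v – m.
fl–v: (137 + 11)/1500 = 0.0987; v–m: (180 + 11)/1500 = 0.1273.
Expected DCO frequency = 0.0987 × 0.1273 ≈ 0.01256; observed = 11/1500 ≈ 0.00733.
Coefficient of coincidence = 0.00733/0.01256 ≈ 0.58.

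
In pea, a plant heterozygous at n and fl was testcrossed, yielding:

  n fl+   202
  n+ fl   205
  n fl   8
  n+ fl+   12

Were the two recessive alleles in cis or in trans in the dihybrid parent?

The two most frequent classes are n+ fl (205) and n fl+ (202); these are the parental (non-recombinant) types.
So the F1 carried n+ fl on one chromosome and n fl+ on the other — the recessive alleles are on opposite chromosomes (trans / repulsion).

trans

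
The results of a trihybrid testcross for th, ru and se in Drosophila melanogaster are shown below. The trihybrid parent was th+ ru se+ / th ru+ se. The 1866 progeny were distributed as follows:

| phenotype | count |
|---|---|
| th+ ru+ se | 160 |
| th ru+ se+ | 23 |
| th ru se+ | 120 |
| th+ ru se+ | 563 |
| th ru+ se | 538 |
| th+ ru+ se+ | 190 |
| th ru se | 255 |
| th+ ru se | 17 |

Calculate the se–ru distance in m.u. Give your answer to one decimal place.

26.0 m.u.

The two rarest classes, th+ ru se and th ru+ se+, are the double crossovers. Comparing them with the parentals, only the se allele has switched, so se is the middle locus and the order is ru – se – th.
Crossovers in the ru–se interval produce the single-crossover classes th+ ru+ se+ and th ru se (190 + 255 = 445) plus the double crossovers (40).
RF(ru–se) = (445 + 40) / 1866 = 485/1866 = 0.2599 → 26.0 m.u.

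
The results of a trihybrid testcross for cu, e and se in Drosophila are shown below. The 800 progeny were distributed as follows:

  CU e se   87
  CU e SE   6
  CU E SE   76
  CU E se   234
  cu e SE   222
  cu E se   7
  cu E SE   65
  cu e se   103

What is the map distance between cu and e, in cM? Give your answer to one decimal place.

20.6 cM

The two most frequent reciprocal classes, cu e SE and CU E se, are the parental types, so the F1 was cu e SE / CU E se.
The two rarest classes, CU e SE and cu E se, are the double crossovers. Comparing them with the parentals, only the cu allele has switched, so cu is the middle locus and the order is e – cu – se.
Crossovers in the e–cu interval produce the single-crossover classes cu E SE and CU e se (65 + 87 = 152) plus the double crossovers (13).
RF(e–cu) = (152 + 13) / 800 = 165/800 = 0.2062 → 20.6 cM.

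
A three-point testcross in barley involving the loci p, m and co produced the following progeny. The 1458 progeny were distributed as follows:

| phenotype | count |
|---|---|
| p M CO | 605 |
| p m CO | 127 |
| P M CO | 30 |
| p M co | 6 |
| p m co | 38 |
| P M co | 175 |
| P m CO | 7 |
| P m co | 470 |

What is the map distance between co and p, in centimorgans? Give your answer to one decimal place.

5.6 centimorgans

The two most frequent reciprocal classes, P m co and p M CO, are the parental types, so the F1 was P m co / p M CO.
The two rarest classes, P m CO and p M co, are the double crossovers. Comparing them with the parentals, only the co allele has switched, so co is the middle locus and the order is p – co – m.
Crossovers in the p–co interval produce the single-crossover classes p m co and P M CO (38 + 30 = 68) plus the double crossovers (13).
RF(p–co) = (68 + 13) / 1458 = 81/1458 = 0.0556 → 5.6 centimorgans.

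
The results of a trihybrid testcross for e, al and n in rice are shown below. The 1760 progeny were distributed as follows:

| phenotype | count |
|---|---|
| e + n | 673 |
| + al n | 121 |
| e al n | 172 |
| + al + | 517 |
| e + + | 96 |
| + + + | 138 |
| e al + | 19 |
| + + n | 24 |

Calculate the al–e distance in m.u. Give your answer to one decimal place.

The two most frequent reciprocal classes, e + n and + al +, are the parental types, so the F1 was e + n / + al +.
The two rarest classes, + + n and e al +, are the double crossovers. Comparing them with the parentals, only the e allele has switched, so e is the middle locus and the order is al – e – n.
Crossovers in the al–e interval produce the single-crossover classes e al n and + + + (172 + 138 = 310) plus the double crossovers (43).
RF(al–e) = (310 + 43) / 1760 = 353/1760 = 0.2006 → 20.1 m.u.

20.1 m.u.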